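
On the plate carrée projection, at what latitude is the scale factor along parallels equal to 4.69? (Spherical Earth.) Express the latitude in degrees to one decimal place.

Plate carrée: h = 1, k = sec φ along parallels.
sec φ = 4.69  ⇒  cos φ = 0.2132  ⇒  φ ≈ 77.7°.

77.7°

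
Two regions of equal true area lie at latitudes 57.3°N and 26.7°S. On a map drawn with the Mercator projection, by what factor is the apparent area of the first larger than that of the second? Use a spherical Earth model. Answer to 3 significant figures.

2.73

On Mercator, area is exaggerated by sec²φ = 1/cos²φ.
At 57.3°: sec²(57.3°) = 1/0.5402² = 3.426.
At 26.7°: sec²(26.7°) = 1/0.8934² = 1.253.
Ratio = 3.426/1.253 = cos²(26.7°)/cos²(57.3°) ≈ 2.73.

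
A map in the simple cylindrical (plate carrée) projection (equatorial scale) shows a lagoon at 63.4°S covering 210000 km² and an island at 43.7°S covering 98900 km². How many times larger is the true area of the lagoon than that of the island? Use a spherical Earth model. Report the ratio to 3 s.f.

Plate carrée has h = 1 and k = sec φ, giving areal scale sec φ; true area = (apparent area) · cos φ.
True area of lagoon: 210000 × cos(63.4°) = 210000 × 0.4478 = 94030 km².
True area of island: 98900 × cos(43.7°) = 98900 × 0.7230 = 71500 km².
Ratio = 94030 / 71500 ≈ 1.32.

1.32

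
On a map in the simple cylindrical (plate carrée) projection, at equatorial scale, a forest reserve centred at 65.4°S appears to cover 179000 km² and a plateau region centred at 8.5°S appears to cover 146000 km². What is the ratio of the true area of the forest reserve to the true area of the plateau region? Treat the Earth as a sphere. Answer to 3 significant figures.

On the plate carrée, areal scale = h·k = 1 × sec φ, so true area = apparent × cos φ.
True area of forest reserve: 179000 × cos(65.4°) = 179000 × 0.4163 = 74510 km².
True area of plateau region: 146000 × cos(8.5°) = 146000 × 0.9890 = 144400 km².
Ratio = 74510 / 144400 ≈ 0.516.

0.516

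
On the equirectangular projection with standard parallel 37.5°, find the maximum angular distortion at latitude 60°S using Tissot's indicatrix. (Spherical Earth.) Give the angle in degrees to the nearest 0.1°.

The equidistant cylindrical projection with φ₀ = 37.5° has h = 1 (meridians true) and k = cos φ₀ / cos φ along parallels.
At 60°: h = 1.000, k = 1.587; principal scales a = 1.587, b = 1.000.
sin(ω/2) = (a − b)/(a + b) = 0.5867/2.587 = 0.2268, so ω = 2 arcsin(0.2268) ≈ 26.2°.

26.2°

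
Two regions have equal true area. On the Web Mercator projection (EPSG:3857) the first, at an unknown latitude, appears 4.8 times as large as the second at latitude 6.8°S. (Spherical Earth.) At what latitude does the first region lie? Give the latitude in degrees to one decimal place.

For equal true areas on Mercator, apparent areas scale as sec²φ, so the ratio is cos²φ₂ / cos²φ₁.
cos²φ₂ / cos²φ₁ = 4.8  ⇒  cos φ₁ = cos 6.8° / √4.8 = 0.9930/2.191 = 0.4532.
φ₁ = arccos(0.4532) ≈ 63.0°.

63.0°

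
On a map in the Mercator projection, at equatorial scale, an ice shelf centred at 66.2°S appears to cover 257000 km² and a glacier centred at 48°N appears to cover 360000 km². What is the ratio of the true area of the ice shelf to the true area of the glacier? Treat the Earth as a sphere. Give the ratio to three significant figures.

0.260

Mercator's areal exaggeration is sec²φ; hence true area = (apparent area) · cos²φ.
True area of ice shelf: 257000 × cos²(66.2°) = 257000 × 0.1628 = 41850 km².
True area of glacier: 360000 × cos²(48°) = 360000 × 0.4477 = 161200 km².
Ratio = 41850 / 161200 ≈ 0.260.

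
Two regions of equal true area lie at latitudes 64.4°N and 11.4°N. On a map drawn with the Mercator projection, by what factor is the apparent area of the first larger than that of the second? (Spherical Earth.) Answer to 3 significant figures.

On Mercator, area is exaggerated by sec²φ = 1/cos²φ.
At 64.4°: sec²(64.4°) = 1/0.4321² = 5.356.
At 11.4°: sec²(11.4°) = 1/0.9803² = 1.041.
Ratio = 5.356/1.041 = cos²(11.4°)/cos²(64.4°) ≈ 5.15.

5.15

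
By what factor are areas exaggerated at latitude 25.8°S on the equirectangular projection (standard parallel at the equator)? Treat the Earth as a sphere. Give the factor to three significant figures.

For the equirectangular projection with φ₀ = 0 (plate carrée), h = 1 along meridians and k = sec φ along parallels.
Areal scale = h·k = 1 × sec φ; at 25.8°, h = 1.000, k = 1.111, so h·k = 1.111.

1.11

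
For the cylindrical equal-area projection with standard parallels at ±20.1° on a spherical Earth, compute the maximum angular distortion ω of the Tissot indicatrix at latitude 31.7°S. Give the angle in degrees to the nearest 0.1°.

Cylindrical equal-area (φ₀ = 20.1°): h = cos φ / cos 20.1° along meridians, k = cos 20.1° / cos φ along parallels; h·k = 1.
At 31.7°: h = 0.9060, k = 1.104; principal scales a = 1.104, b = 0.9060.
sin(ω/2) = (a − b)/(a + b) = 0.1978/2.010 = 0.09841, so ω = 2 arcsin(0.09841) ≈ 11.3°.

11.3°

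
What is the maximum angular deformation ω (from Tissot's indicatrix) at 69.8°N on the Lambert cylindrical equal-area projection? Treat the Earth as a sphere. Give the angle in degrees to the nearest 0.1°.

The Lambert cylindrical equal-area projection is the cylindrical equal-area projection with its standard parallel at the equator (φ₀ = 0). Cylindrical equal-area (φ₀ = 0°): h = cos φ / cos 0° along meridians, k = cos 0° / cos φ along parallels; h·k = 1.
At 69.8°: h = 0.3453, k = 2.896; principal scales a = 2.896, b = 0.3453.
sin(ω/2) = (a − b)/(a + b) = 2.551/3.241 = 0.7869, so ω = 2 arcsin(0.7869) ≈ 103.8°.

103.8°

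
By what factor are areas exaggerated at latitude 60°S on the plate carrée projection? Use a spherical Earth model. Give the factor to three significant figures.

In the plate carrée (x = Rλ, y = Rφ), meridians are true-scale (h = 1) and parallels are stretched by k = sec φ.
Areal scale = h·k = 1 × sec φ; at 60°, h = 1.000, k = 2.000, so h·k = 2.000.

2.00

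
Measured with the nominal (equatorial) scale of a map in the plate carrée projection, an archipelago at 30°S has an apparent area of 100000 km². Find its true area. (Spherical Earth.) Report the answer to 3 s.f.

86600 km²

For the equirectangular projection with φ₀ = 0 (plate carrée), h = 1 along meridians and k = sec φ along parallels.
Areal scale = h·k = 1 × sec φ; at 30°, h = 1.000, k = 1.155, so h·k = 1.155.
True area = apparent / (areal scale) = 100000 / 1.155 ≈ 86600 km².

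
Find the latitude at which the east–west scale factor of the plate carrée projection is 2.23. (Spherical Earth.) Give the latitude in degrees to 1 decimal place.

Plate carrée: h = 1, k = sec φ along parallels.
sec φ = 2.23  ⇒  cos φ = 0.4484  ⇒  φ ≈ 63.4°.

63.4°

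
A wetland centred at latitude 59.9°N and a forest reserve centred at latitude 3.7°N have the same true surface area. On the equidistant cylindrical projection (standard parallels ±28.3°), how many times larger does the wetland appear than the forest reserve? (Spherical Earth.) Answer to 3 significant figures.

With standard parallel φ₀ = 28.3°, the equirectangular projection gives x = Rλ cos φ₀, y = Rφ, so h = 1 and k = cos 28.3° / cos φ.
Areal scale at 59.9°: h·k = 1.000 × 1.756 = 1.756.
Areal scale at 3.7°: h·k = 1.000 × 0.8823 = 0.8823.
Ratio = 1.756/0.8823 ≈ 1.99.

1.99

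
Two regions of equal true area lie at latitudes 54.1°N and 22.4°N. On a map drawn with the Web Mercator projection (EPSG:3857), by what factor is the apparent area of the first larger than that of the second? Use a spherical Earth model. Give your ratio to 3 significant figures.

2.49

Mercator areal scale is sec²φ.
At 54.1°: sec²(54.1°) = 1/0.5864² = 2.908.
At 22.4°: sec²(22.4°) = 1/0.9245² = 1.170.
Ratio = 2.908/1.170 = cos²(22.4°)/cos²(54.1°) ≈ 2.49.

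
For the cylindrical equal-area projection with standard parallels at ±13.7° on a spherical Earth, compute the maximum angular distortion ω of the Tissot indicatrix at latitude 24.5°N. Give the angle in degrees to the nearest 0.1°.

7.5°

A cylindrical equal-area projection with standard parallel φ₀ has meridian scale h = cos φ / cos φ₀ and parallel scale k = cos φ₀ / cos φ (so areas are preserved, h·k = 1).
At 24.5°: h = 0.9366, k = 1.068; principal scales a = 1.068, b = 0.9366.
sin(ω/2) = (a − b)/(a + b) = 0.1311/2.004 = 0.06540, so ω = 2 arcsin(0.06540) ≈ 7.5°.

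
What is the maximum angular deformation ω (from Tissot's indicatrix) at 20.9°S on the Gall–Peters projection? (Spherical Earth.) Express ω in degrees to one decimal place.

31.5°

The Gall–Peters projection is cylindrical equal-area with φ₀ = 45°. For cylindrical equal-area with standard parallel φ₀, h = cos φ / cos φ₀ and k = cos φ₀ / cos φ, so h·k = 1.
At 20.9°: h = 1.321, k = 0.7569; principal scales a = 1.321, b = 0.7569.
sin(ω/2) = (a − b)/(a + b) = 0.5643/2.078 = 0.2715, so ω = 2 arcsin(0.2715) ≈ 31.5°.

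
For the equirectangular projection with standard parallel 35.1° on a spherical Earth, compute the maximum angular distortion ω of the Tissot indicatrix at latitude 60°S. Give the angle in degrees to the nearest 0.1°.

With standard parallel φ₀ = 35.1°, the equirectangular projection gives x = Rλ cos φ₀, y = Rφ, so h = 1 and k = cos 35.1° / cos φ.
At 60°: h = 1.000, k = 1.636; principal scales a = 1.636, b = 1.000.
sin(ω/2) = (a − b)/(a + b) = 0.6363/2.636 = 0.2414, so ω = 2 arcsin(0.2414) ≈ 27.9°.

27.9°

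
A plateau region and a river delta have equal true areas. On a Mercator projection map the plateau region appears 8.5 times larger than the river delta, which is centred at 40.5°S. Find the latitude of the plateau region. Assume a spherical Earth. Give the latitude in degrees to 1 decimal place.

74.9°

For equal true areas on Mercator, apparent areas scale as sec²φ, so the ratio is cos²φ₂ / cos²φ₁.
cos²φ₂ / cos²φ₁ = 8.5  ⇒  cos φ₁ = cos 40.5° / √8.5 = 0.7604/2.915 = 0.2608.
φ₁ = arccos(0.2608) ≈ 74.9°.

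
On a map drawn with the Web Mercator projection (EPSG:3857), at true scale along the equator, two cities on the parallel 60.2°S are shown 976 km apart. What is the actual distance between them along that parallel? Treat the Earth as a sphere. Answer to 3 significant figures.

485 km

Mercator is conformal, so the point scale is isotropic: h = k = sec φ = 1/cos φ.
Along the parallel at 60.2°, map distances are exaggerated by k = sec 60.2° = 2.012.
True distance = 976 / 2.012 = 976 × cos 60.2° ≈ 485 km.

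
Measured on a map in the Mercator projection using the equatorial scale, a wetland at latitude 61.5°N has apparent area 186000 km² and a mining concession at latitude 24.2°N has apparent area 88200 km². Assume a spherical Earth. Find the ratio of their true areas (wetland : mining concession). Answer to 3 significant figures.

Since Mercator area scale is 1/cos²φ, the true area equals the apparent area multiplied by cos²φ.
True area of wetland: 186000 × cos²(61.5°) = 186000 × 0.2277 = 42350 km².
True area of mining concession: 88200 × cos²(24.2°) = 88200 × 0.8320 = 73380 km².
Ratio = 42350 / 73380 ≈ 0.577.

0.577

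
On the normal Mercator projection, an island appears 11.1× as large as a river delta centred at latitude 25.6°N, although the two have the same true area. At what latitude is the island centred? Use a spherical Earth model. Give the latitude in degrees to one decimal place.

74.3°

For equal true areas on Mercator, apparent areas scale as sec²φ, so the ratio is cos²φ₂ / cos²φ₁.
cos²φ₂ / cos²φ₁ = 11.1  ⇒  cos φ₁ = cos 25.6° / √11.1 = 0.9018/3.332 = 0.2707.
φ₁ = arccos(0.2707) ≈ 74.3°.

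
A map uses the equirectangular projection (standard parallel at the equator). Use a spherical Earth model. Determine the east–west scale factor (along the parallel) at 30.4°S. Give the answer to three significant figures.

For the equirectangular projection with φ₀ = 0 (plate carrée), h = 1 along meridians and k = sec φ along parallels.
k = 1/cos 30.4° = 1/0.8625 = 1.159.

1.16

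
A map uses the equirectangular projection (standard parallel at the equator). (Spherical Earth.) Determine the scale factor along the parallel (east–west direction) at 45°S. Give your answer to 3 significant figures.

In the plate carrée (x = Rλ, y = Rφ), meridians are true-scale (h = 1) and parallels are stretched by k = sec φ.
k = 1/cos 45° = 1/0.7071 = 1.414.

1.41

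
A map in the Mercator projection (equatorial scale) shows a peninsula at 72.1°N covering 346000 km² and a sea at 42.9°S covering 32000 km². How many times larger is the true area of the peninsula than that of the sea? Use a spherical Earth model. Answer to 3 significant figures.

1.90

On Mercator the areal scale is sec²φ, so true area = apparent × cos²φ.
True area of peninsula: 346000 × cos²(72.1°) = 346000 × 0.09447 = 32690 km².
True area of sea: 32000 × cos²(42.9°) = 32000 × 0.5366 = 17170 km².
Ratio = 32690 / 17170 ≈ 1.90.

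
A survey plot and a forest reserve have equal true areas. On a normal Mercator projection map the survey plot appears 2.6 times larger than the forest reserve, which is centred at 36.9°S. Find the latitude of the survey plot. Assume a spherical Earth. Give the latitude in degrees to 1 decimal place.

On Mercator, (apparent₁)/(apparent₂) = sec²φ₁ / sec²φ₂ when true areas are equal.
cos²φ₂ / cos²φ₁ = 2.6  ⇒  cos φ₁ = cos 36.9° / √2.6 = 0.7997/1.612 = 0.4959.
φ₁ = arccos(0.4959) ≈ 60.3°.

60.3°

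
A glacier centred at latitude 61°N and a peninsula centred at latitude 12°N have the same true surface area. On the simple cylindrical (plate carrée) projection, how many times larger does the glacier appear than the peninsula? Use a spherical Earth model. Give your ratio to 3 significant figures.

Plate carrée maps x = Rλ, y = Rφ. The meridian scale is h = 1 and the parallel scale is k = 1/cos φ = sec φ.
Areal scale at 61°: h·k = 1.000 × 2.063 = 2.063.
Areal scale at 12°: h·k = 1.000 × 1.022 = 1.022.
Ratio = 2.063/1.022 ≈ 2.02.

2.02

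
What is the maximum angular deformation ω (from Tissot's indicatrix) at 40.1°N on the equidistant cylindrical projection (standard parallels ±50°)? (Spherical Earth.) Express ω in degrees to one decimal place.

10.0°

In the equirectangular projection with standard parallel φ₀ = 50° (x = Rλ cos φ₀, y = Rφ), meridians are true-scale (h = 1) and the parallel scale is k = cos φ₀ / cos φ.
At 40.1°: h = 1.000, k = 0.8403; principal scales a = 1.000, b = 0.8403.
sin(ω/2) = (a − b)/(a + b) = 0.1597/1.840 = 0.08676, so ω = 2 arcsin(0.08676) ≈ 10.0°.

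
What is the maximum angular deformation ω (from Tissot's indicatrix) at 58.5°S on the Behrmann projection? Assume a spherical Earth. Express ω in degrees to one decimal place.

55.6°

The Behrmann projection is cylindrical equal-area with φ₀ = 30°. A cylindrical equal-area projection with standard parallel φ₀ has meridian scale h = cos φ / cos φ₀ and parallel scale k = cos φ₀ / cos φ (so areas are preserved, h·k = 1).
At 58.5°: h = 0.6033, k = 1.657; principal scales a = 1.657, b = 0.6033.
sin(ω/2) = (a − b)/(a + b) = 1.054/2.261 = 0.4663, so ω = 2 arcsin(0.4663) ≈ 55.6°.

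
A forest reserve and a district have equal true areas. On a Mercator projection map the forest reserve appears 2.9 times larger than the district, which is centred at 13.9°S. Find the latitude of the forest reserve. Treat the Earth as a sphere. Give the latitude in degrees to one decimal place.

For equal true areas on Mercator, apparent areas scale as sec²φ, so the ratio is cos²φ₂ / cos²φ₁.
cos²φ₂ / cos²φ₁ = 2.9  ⇒  cos φ₁ = cos 13.9° / √2.9 = 0.9707/1.703 = 0.5700.
φ₁ = arccos(0.5700) ≈ 55.2°.

55.2°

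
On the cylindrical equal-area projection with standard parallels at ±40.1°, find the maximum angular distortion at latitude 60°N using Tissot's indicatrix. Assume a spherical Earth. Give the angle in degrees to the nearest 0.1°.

Cylindrical equal-area (φ₀ = 40.1°): h = cos φ / cos 40.1° along meridians, k = cos 40.1° / cos φ along parallels; h·k = 1.
At 60°: h = 0.6537, k = 1.530; principal scales a = 1.530, b = 0.6537.
sin(ω/2) = (a − b)/(a + b) = 0.8762/2.184 = 0.4013, so ω = 2 arcsin(0.4013) ≈ 47.3°.

47.3°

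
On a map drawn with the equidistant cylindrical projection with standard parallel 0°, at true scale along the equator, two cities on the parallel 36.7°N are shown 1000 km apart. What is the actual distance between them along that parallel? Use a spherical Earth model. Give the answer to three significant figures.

802 km

For the equirectangular projection with φ₀ = 0 (plate carrée), h = 1 along meridians and k = sec φ along parallels.
Along the parallel at 36.7°, map distances are exaggerated by k = sec 36.7° = 1.247.
True distance = 1000 / 1.247 = 1000 × cos 36.7° ≈ 802 km.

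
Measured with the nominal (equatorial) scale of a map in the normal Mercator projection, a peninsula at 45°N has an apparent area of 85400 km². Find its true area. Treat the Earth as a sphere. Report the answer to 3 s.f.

42700 km²

The Mercator projection is conformal; its linear scale factor is the same in every direction and equals sec φ = 1/cos φ.
Areal scale = k² = sec²φ = 1/cos²(45°) = 1/0.7071² = 2.000.
True area = apparent / (areal scale) = 85400 / 2.000 ≈ 42700 km².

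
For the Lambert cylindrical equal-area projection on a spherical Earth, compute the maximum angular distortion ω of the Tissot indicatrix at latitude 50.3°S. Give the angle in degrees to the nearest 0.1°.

The Lambert cylindrical equal-area projection is the cylindrical equal-area projection with its standard parallel at the equator (φ₀ = 0). Cylindrical equal-area (φ₀ = 0°): h = cos φ / cos 0° along meridians, k = cos 0° / cos φ along parallels; h·k = 1.
At 50.3°: h = 0.6388, k = 1.566; principal scales a = 1.566, b = 0.6388.
sin(ω/2) = (a − b)/(a + b) = 0.9267/2.204 = 0.4204, so ω = 2 arcsin(0.4204) ≈ 49.7°.

49.7°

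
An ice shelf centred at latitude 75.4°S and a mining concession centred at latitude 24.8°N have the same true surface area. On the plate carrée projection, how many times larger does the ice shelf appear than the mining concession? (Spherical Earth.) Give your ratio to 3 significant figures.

Plate carrée maps x = Rλ, y = Rφ. The meridian scale is h = 1 and the parallel scale is k = 1/cos φ = sec φ.
Areal scale at 75.4°: h·k = 1.000 × 3.967 = 3.967.
Areal scale at 24.8°: h·k = 1.000 × 1.102 = 1.102.
Ratio = 3.967/1.102 ≈ 3.60.

3.60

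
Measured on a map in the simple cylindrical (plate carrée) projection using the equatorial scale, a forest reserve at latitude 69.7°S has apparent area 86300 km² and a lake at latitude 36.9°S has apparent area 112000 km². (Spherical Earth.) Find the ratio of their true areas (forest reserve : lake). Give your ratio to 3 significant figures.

0.334

Plate carrée has h = 1 and k = sec φ, giving areal scale sec φ; true area = (apparent area) · cos φ.
True area of forest reserve: 86300 × cos(69.7°) = 86300 × 0.3469 = 29940 km².
True area of lake: 112000 × cos(36.9°) = 112000 × 0.7997 = 89560 km².
Ratio = 29940 / 89560 ≈ 0.334.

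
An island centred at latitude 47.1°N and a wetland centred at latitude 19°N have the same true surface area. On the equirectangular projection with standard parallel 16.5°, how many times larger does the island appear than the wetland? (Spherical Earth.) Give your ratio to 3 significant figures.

1.39

The equidistant cylindrical projection with φ₀ = 16.5° has h = 1 (meridians true) and k = cos φ₀ / cos φ along parallels.
Areal scale at 47.1°: h·k = 1.000 × 1.409 = 1.409.
Areal scale at 19°: h·k = 1.000 × 1.014 = 1.014.
Ratio = 1.409/1.014 ≈ 1.39.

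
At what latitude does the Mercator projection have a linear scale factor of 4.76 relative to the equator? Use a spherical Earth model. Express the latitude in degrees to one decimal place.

77.9°

Mercator scale is k = sec φ = 1/cos φ.
1/cos φ = 4.76  ⇒  cos φ = 0.2101  ⇒  φ = arccos(0.2101) ≈ 77.9°.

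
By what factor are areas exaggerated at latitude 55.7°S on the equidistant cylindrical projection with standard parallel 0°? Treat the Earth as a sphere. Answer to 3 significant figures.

For the equirectangular projection with φ₀ = 0 (plate carrée), h = 1 along meridians and k = sec φ along parallels.
Areal scale = h·k = 1 × sec φ; at 55.7°, h = 1.000, k = 1.775, so h·k = 1.775.

1.77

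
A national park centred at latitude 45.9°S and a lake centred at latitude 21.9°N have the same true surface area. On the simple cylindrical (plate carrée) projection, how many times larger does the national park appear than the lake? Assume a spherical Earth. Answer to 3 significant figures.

For the equirectangular projection with φ₀ = 0 (plate carrée), h = 1 along meridians and k = sec φ along parallels.
Areal scale at 45.9°: h·k = 1.000 × 1.437 = 1.437.
Areal scale at 21.9°: h·k = 1.000 × 1.078 = 1.078.
Ratio = 1.437/1.078 ≈ 1.33.

1.33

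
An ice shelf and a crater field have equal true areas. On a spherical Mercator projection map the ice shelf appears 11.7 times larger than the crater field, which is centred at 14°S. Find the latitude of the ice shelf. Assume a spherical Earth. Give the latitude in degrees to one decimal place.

73.5°

Mercator areal scale is sec²φ, so apparent-area ratio = sec²φ₁ / sec²φ₂ = cos²φ₂ / cos²φ₁.
cos²φ₂ / cos²φ₁ = 11.7  ⇒  cos φ₁ = cos 14° / √11.7 = 0.9703/3.421 = 0.2837.
φ₁ = arccos(0.2837) ≈ 73.5°.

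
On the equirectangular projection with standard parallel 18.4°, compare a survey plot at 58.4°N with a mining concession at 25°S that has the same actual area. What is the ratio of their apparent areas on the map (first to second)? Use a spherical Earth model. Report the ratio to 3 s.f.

1.73

In the equirectangular projection with standard parallel φ₀ = 18.4° (x = Rλ cos φ₀, y = Rφ), meridians are true-scale (h = 1) and the parallel scale is k = cos φ₀ / cos φ.
Areal scale at 58.4°: h·k = 1.000 × 1.811 = 1.811.
Areal scale at 25°: h·k = 1.000 × 1.047 = 1.047.
Ratio = 1.811/1.047 ≈ 1.73.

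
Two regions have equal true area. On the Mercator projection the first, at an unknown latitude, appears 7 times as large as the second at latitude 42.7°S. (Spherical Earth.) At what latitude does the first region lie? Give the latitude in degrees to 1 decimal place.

For equal true areas on Mercator, apparent areas scale as sec²φ, so the ratio is cos²φ₂ / cos²φ₁.
cos²φ₂ / cos²φ₁ = 7  ⇒  cos φ₁ = cos 42.7° / √7 = 0.7349/2.646 = 0.2778.
φ₁ = arccos(0.2778) ≈ 73.9°.

73.9°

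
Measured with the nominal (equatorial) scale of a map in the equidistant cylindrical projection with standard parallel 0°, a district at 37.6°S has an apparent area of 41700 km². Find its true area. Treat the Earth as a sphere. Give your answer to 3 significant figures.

In the plate carrée (x = Rλ, y = Rφ), meridians are true-scale (h = 1) and parallels are stretched by k = sec φ.
Areal scale = h·k = 1 × sec φ; at 37.6°, h = 1.000, k = 1.262, so h·k = 1.262.
True area = apparent / (areal scale) = 41700 / 1.262 ≈ 33000 km².

33000 km²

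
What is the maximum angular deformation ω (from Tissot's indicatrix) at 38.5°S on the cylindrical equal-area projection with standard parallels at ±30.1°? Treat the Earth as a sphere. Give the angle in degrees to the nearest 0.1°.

11.5°

A cylindrical equal-area projection with standard parallel φ₀ has meridian scale h = cos φ / cos φ₀ and parallel scale k = cos φ₀ / cos φ (so areas are preserved, h·k = 1).
At 38.5°: h = 0.9046, k = 1.105; principal scales a = 1.105, b = 0.9046.
sin(ω/2) = (a − b)/(a + b) = 0.2009/2.010 = 0.09994, so ω = 2 arcsin(0.09994) ≈ 11.5°.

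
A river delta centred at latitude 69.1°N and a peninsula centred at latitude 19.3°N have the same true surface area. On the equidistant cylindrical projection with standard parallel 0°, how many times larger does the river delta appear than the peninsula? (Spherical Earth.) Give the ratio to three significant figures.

2.65

For the equirectangular projection with φ₀ = 0 (plate carrée), h = 1 along meridians and k = sec φ along parallels.
Areal scale at 69.1°: h·k = 1.000 × 2.803 = 2.803.
Areal scale at 19.3°: h·k = 1.000 × 1.060 = 1.060.
Ratio = 2.803/1.060 ≈ 2.65.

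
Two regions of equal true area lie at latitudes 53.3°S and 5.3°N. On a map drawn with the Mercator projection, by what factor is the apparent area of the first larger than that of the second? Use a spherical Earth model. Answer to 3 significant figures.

2.78

On Mercator, area is exaggerated by sec²φ = 1/cos²φ.
At 53.3°: sec²(53.3°) = 1/0.5976² = 2.800.
At 5.3°: sec²(5.3°) = 1/0.9957² = 1.009.
Ratio = 2.800/1.009 = cos²(5.3°)/cos²(53.3°) ≈ 2.78.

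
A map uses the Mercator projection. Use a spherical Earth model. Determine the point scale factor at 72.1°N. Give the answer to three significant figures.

3.25

Mercator is conformal, so the point scale is isotropic: h = k = sec φ = 1/cos φ.
k = 1/cos 72.1° = 1/0.3074 = 3.254.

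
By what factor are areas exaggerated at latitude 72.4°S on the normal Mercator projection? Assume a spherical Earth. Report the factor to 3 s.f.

Mercator is conformal, so the point scale is isotropic: h = k = sec φ = 1/cos φ.
Areal scale = k² = sec²φ = 1/cos²(72.4°) = 1/0.3024² = 10.94.

10.9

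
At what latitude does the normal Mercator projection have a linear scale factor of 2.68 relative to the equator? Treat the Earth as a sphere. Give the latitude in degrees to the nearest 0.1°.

Mercator scale is k = sec φ = 1/cos φ.
1/cos φ = 2.68  ⇒  cos φ = 0.3731  ⇒  φ = arccos(0.3731) ≈ 68.1°.

68.1°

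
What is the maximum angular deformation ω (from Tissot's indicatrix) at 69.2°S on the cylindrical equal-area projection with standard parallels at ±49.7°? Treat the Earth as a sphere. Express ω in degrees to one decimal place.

64.9°

For cylindrical equal-area with standard parallel φ₀, h = cos φ / cos φ₀ and k = cos φ₀ / cos φ, so h·k = 1.
At 69.2°: h = 0.5490, k = 1.821; principal scales a = 1.821, b = 0.5490.
sin(ω/2) = (a − b)/(a + b) = 1.272/2.370 = 0.5368, so ω = 2 arcsin(0.5368) ≈ 64.9°.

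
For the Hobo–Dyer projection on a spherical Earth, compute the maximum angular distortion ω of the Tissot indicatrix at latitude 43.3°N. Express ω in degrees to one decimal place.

Hobo–Dyer is a cylindrical equal-area projection with standard parallels at ±37.5°. A cylindrical equal-area projection with standard parallel φ₀ has meridian scale h = cos φ / cos φ₀ and parallel scale k = cos φ₀ / cos φ (so areas are preserved, h·k = 1).
At 43.3°: h = 0.9173, k = 1.090; principal scales a = 1.090, b = 0.9173.
sin(ω/2) = (a − b)/(a + b) = 0.1728/2.007 = 0.08607, so ω = 2 arcsin(0.08607) ≈ 9.9°.

9.9°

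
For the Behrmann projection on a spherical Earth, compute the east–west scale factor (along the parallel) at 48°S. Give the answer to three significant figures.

The Behrmann projection is cylindrical equal-area with φ₀ = 30°. For cylindrical equal-area with standard parallel φ₀, h = cos φ / cos φ₀ and k = cos φ₀ / cos φ, so h·k = 1.
k = cos 30° / cos 48° = 0.8660/0.6691 = 1.294.

1.29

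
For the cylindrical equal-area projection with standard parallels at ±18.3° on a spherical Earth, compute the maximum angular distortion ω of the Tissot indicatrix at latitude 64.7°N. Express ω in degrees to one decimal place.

83.1°

A cylindrical equal-area projection with standard parallel φ₀ has meridian scale h = cos φ / cos φ₀ and parallel scale k = cos φ₀ / cos φ (so areas are preserved, h·k = 1).
At 64.7°: h = 0.4501, k = 2.222; principal scales a = 2.222, b = 0.4501.
sin(ω/2) = (a − b)/(a + b) = 1.771/2.672 = 0.6630, so ω = 2 arcsin(0.6630) ≈ 83.1°.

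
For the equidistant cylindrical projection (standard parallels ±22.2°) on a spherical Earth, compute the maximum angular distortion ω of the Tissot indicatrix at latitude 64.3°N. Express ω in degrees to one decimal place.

In the equirectangular projection with standard parallel φ₀ = 22.2° (x = Rλ cos φ₀, y = Rφ), meridians are true-scale (h = 1) and the parallel scale is k = cos φ₀ / cos φ.
At 64.3°: h = 1.000, k = 2.135; principal scales a = 2.135, b = 1.000.
sin(ω/2) = (a − b)/(a + b) = 1.135/3.135 = 0.3620, so ω = 2 arcsin(0.3620) ≈ 42.5°.

42.5°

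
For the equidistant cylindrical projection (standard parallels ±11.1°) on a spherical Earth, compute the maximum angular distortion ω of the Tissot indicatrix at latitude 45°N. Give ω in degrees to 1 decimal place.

With standard parallel φ₀ = 11.1°, the equirectangular projection gives x = Rλ cos φ₀, y = Rφ, so h = 1 and k = cos 11.1° / cos φ.
At 45°: h = 1.000, k = 1.388; principal scales a = 1.388, b = 1.000.
sin(ω/2) = (a − b)/(a + b) = 0.3878/2.388 = 0.1624, so ω = 2 arcsin(0.1624) ≈ 18.7°.

18.7°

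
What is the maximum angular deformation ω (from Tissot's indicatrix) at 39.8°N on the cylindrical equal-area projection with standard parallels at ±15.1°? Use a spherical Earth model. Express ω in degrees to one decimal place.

26.0°

Cylindrical equal-area (φ₀ = 15.1°): h = cos φ / cos 15.1° along meridians, k = cos 15.1° / cos φ along parallels; h·k = 1.
At 39.8°: h = 0.7958, k = 1.257; principal scales a = 1.257, b = 0.7958.
sin(ω/2) = (a − b)/(a + b) = 0.4609/2.052 = 0.2246, so ω = 2 arcsin(0.2246) ≈ 26.0°.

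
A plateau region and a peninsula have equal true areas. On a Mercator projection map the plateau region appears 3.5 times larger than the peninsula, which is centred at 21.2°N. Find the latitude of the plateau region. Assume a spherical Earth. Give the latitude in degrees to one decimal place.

60.1°

For equal true areas on Mercator, apparent areas scale as sec²φ, so the ratio is cos²φ₂ / cos²φ₁.
cos²φ₂ / cos²φ₁ = 3.5  ⇒  cos φ₁ = cos 21.2° / √3.5 = 0.9323/1.871 = 0.4983.
φ₁ = arccos(0.4983) ≈ 60.1°.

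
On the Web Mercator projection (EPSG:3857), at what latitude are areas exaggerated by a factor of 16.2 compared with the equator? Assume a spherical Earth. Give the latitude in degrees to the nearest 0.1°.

75.6°

Mercator areal scale is sec²φ.
sec²φ = 16.2  ⇒  cos²φ = 0.06173  ⇒  cos φ = 0.2485.
φ = arccos(0.2485) ≈ 75.6°.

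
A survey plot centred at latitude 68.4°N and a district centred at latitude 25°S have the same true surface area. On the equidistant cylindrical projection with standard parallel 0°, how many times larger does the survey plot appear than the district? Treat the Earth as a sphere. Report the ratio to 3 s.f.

2.46

For the equirectangular projection with φ₀ = 0 (plate carrée), h = 1 along meridians and k = sec φ along parallels.
Areal scale at 68.4°: h·k = 1.000 × 2.716 = 2.716.
Areal scale at 25°: h·k = 1.000 × 1.103 = 1.103.
Ratio = 2.716/1.103 ≈ 2.46.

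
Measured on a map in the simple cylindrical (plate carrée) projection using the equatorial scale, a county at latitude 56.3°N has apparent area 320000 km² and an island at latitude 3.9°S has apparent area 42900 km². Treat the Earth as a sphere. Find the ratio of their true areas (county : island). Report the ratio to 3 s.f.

Plate carrée has h = 1 and k = sec φ, giving areal scale sec φ; true area = (apparent area) · cos φ.
True area of county: 320000 × cos(56.3°) = 320000 × 0.5548 = 177600 km².
True area of island: 42900 × cos(3.9°) = 42900 × 0.9977 = 42800 km².
Ratio = 177600 / 42800 ≈ 4.15.

4.15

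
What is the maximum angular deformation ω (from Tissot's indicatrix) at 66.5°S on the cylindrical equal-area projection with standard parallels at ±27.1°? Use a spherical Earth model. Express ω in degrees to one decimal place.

83.5°

A cylindrical equal-area projection with standard parallel φ₀ has meridian scale h = cos φ / cos φ₀ and parallel scale k = cos φ₀ / cos φ (so areas are preserved, h·k = 1).
At 66.5°: h = 0.4479, k = 2.233; principal scales a = 2.233, b = 0.4479.
sin(ω/2) = (a − b)/(a + b) = 1.785/2.680 = 0.6658, so ω = 2 arcsin(0.6658) ≈ 83.5°.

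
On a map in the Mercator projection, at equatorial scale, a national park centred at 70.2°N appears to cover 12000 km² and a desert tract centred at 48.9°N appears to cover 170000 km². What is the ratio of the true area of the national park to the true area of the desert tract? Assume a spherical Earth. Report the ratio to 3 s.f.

0.0187

On Mercator the areal scale is sec²φ, so true area = apparent × cos²φ.
True area of national park: 12000 × cos²(70.2°) = 12000 × 0.1147 = 1377 km².
True area of desert tract: 170000 × cos²(48.9°) = 170000 × 0.4321 = 73460 km².
Ratio = 1377 / 73460 ≈ 0.0187.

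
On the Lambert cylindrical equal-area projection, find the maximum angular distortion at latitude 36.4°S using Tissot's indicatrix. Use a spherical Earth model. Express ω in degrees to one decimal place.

24.7°

The Lambert cylindrical equal-area projection is the cylindrical equal-area projection with its standard parallel at the equator (φ₀ = 0). Cylindrical equal-area (φ₀ = 0°): h = cos φ / cos 0° along meridians, k = cos 0° / cos φ along parallels; h·k = 1.
At 36.4°: h = 0.8049, k = 1.242; principal scales a = 1.242, b = 0.8049.
sin(ω/2) = (a − b)/(a + b) = 0.4375/2.047 = 0.2137, so ω = 2 arcsin(0.2137) ≈ 24.7°.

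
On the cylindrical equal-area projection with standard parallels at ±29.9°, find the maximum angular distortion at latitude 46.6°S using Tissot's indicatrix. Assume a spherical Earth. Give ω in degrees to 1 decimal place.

For cylindrical equal-area with standard parallel φ₀, h = cos φ / cos φ₀ and k = cos φ₀ / cos φ, so h·k = 1.
At 46.6°: h = 0.7926, k = 1.262; principal scales a = 1.262, b = 0.7926.
sin(ω/2) = (a − b)/(a + b) = 0.4691/2.054 = 0.2284, so ω = 2 arcsin(0.2284) ≈ 26.4°.

26.4°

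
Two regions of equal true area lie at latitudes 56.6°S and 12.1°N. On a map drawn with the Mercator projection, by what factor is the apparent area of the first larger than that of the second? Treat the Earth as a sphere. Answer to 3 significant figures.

Mercator areal scale is sec²φ.
At 56.6°: sec²(56.6°) = 1/0.5505² = 3.300.
At 12.1°: sec²(12.1°) = 1/0.9778² = 1.046.
Ratio = 3.300/1.046 = cos²(12.1°)/cos²(56.6°) ≈ 3.16.

3.16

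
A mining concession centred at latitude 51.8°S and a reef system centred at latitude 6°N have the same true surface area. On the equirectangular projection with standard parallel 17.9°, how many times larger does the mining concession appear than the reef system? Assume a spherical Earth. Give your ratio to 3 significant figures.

1.61

In the equirectangular projection with standard parallel φ₀ = 17.9° (x = Rλ cos φ₀, y = Rφ), meridians are true-scale (h = 1) and the parallel scale is k = cos φ₀ / cos φ.
Areal scale at 51.8°: h·k = 1.000 × 1.539 = 1.539.
Areal scale at 6°: h·k = 1.000 × 0.9568 = 0.9568.
Ratio = 1.539/0.9568 ≈ 1.61.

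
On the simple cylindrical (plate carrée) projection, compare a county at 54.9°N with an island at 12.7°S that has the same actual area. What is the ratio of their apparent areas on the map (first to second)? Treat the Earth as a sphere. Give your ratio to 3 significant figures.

In the plate carrée (x = Rλ, y = Rφ), meridians are true-scale (h = 1) and parallels are stretched by k = sec φ.
Areal scale at 54.9°: h·k = 1.000 × 1.739 = 1.739.
Areal scale at 12.7°: h·k = 1.000 × 1.025 = 1.025.
Ratio = 1.739/1.025 ≈ 1.70.

1.70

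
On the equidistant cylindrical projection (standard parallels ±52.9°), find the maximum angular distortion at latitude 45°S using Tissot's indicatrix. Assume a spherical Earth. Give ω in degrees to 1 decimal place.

9.1°

In the equirectangular projection with standard parallel φ₀ = 52.9° (x = Rλ cos φ₀, y = Rφ), meridians are true-scale (h = 1) and the parallel scale is k = cos φ₀ / cos φ.
At 45°: h = 1.000, k = 0.8531; principal scales a = 1.000, b = 0.8531.
sin(ω/2) = (a − b)/(a + b) = 0.1469/1.853 = 0.07929, so ω = 2 arcsin(0.07929) ≈ 9.1°.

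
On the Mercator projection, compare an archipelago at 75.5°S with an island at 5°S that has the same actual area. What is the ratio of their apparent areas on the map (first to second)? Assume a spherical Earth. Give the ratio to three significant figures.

15.8

Mercator is conformal with k = sec φ, so areal scale = k² = sec²φ.
At 75.5°: sec²(75.5°) = 1/0.2504² = 15.95.
At 5°: sec²(5°) = 1/0.9962² = 1.008.
Ratio = 15.95/1.008 = cos²(5°)/cos²(75.5°) ≈ 15.8.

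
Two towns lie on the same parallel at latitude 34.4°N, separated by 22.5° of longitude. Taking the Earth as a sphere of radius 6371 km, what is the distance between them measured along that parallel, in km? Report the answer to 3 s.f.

2060 km

Arc length along a parallel = R cos φ · Δλ (with Δλ in radians).
= 6371 × cos 34.4° × (22.5° × π/180) = 6371 × 0.8251 × 0.3927 ≈ 2060 km.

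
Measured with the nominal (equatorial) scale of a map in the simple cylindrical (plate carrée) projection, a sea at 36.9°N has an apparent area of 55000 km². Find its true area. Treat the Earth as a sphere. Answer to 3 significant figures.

44000 km²

In the plate carrée (x = Rλ, y = Rφ), meridians are true-scale (h = 1) and parallels are stretched by k = sec φ.
Areal scale = h·k = 1 × sec φ; at 36.9°, h = 1.000, k = 1.250, so h·k = 1.250.
True area = apparent / (areal scale) = 55000 / 1.250 ≈ 44000 km².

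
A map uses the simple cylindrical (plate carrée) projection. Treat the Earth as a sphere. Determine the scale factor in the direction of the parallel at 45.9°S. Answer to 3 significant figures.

Plate carrée maps x = Rλ, y = Rφ. The meridian scale is h = 1 and the parallel scale is k = 1/cos φ = sec φ.
k = 1/cos 45.9° = 1/0.6959 = 1.437.

1.44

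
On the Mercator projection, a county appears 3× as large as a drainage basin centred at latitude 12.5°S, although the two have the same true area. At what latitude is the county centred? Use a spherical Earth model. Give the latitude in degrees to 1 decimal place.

55.7°

On Mercator, (apparent₁)/(apparent₂) = sec²φ₁ / sec²φ₂ when true areas are equal.
cos²φ₂ / cos²φ₁ = 3  ⇒  cos φ₁ = cos 12.5° / √3 = 0.9763/1.732 = 0.5637.
φ₁ = arccos(0.5637) ≈ 55.7°.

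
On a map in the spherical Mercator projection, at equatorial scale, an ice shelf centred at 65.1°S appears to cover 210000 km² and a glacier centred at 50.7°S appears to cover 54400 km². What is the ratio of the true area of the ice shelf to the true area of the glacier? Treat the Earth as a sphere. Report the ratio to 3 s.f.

Since Mercator area scale is 1/cos²φ, the true area equals the apparent area multiplied by cos²φ.
True area of ice shelf: 210000 × cos²(65.1°) = 210000 × 0.1773 = 37230 km².
True area of glacier: 54400 × cos²(50.7°) = 54400 × 0.4012 = 21820 km².
Ratio = 37230 / 21820 ≈ 1.71.

1.71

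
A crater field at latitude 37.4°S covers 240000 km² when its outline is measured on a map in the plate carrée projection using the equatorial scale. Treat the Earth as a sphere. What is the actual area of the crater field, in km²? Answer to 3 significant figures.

In the plate carrée (x = Rλ, y = Rφ), meridians are true-scale (h = 1) and parallels are stretched by k = sec φ.
Areal scale = h·k = 1 × sec φ; at 37.4°, h = 1.000, k = 1.259, so h·k = 1.259.
True area = apparent / (areal scale) = 240000 / 1.259 ≈ 191000 km².

191000 km²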